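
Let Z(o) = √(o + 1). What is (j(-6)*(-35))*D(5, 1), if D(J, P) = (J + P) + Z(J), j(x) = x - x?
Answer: 0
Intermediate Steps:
Z(o) = √(1 + o)
j(x) = 0
D(J, P) = J + P + √(1 + J) (D(J, P) = (J + P) + √(1 + J) = J + P + √(1 + J))
(j(-6)*(-35))*D(5, 1) = (0*(-35))*(5 + 1 + √(1 + 5)) = 0*(5 + 1 + √6) = 0*(6 + √6) = 0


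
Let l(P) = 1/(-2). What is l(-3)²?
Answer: ¼ ≈ 0.25000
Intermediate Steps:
l(P) = -½
l(-3)² = (-½)² = ¼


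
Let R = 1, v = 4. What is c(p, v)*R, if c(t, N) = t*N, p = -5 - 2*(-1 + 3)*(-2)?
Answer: 12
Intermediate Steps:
p = 3 (p = -5 - 4*(-2) = -5 - 2*(-4) = -5 + 8 = 3)
c(t, N) = N*t
c(p, v)*R = (4*3)*1 = 12*1 = 12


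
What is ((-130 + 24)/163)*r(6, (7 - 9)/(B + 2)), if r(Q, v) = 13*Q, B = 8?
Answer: -8268/163 ≈ -50.724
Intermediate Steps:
((-130 + 24)/163)*r(6, (7 - 9)/(B + 2)) = ((-130 + 24)/163)*(13*6) = -106*1/163*78 = -106/163*78 = -8268/163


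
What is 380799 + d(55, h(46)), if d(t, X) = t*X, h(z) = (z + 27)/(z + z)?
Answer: 35037523/92 ≈ 3.8084e+5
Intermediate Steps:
h(z) = (27 + z)/(2*z) (h(z) = (27 + z)/((2*z)) = (27 + z)*(1/(2*z)) = (27 + z)/(2*z))
d(t, X) = X*t
380799 + d(55, h(46)) = 380799 + ((½)*(27 + 46)/46)*55 = 380799 + ((½)*(1/46)*73)*55 = 380799 + (73/92)*55 = 380799 + 4015/92 = 35037523/92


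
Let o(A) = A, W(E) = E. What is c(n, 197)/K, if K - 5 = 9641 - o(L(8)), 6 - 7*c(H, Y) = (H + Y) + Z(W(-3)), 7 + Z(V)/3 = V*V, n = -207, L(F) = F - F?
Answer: 5/33761 ≈ 0.00014810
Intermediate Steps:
L(F) = 0
Z(V) = -21 + 3*V² (Z(V) = -21 + 3*(V*V) = -21 + 3*V²)
c(H, Y) = -H/7 - Y/7 (c(H, Y) = 6/7 - ((H + Y) + (-21 + 3*(-3)²))/7 = 6/7 - ((H + Y) + (-21 + 3*9))/7 = 6/7 - ((H + Y) + (-21 + 27))/7 = 6/7 - ((H + Y) + 6)/7 = 6/7 - (6 + H + Y)/7 = 6/7 + (-6/7 - H/7 - Y/7) = -H/7 - Y/7)
K = 9646 (K = 5 + (9641 - 1*0) = 5 + (9641 + 0) = 5 + 9641 = 9646)
c(n, 197)/K = (-⅐*(-207) - ⅐*197)/9646 = (207/7 - 197/7)*(1/9646) = (10/7)*(1/9646) = 5/33761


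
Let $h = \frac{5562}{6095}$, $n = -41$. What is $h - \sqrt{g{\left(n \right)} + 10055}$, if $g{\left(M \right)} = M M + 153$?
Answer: $\frac{5562}{6095} - 3 \sqrt{1321} \approx -108.12$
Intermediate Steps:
$g{\left(M \right)} = 153 + M^{2}$ ($g{\left(M \right)} = M^{2} + 153 = 153 + M^{2}$)
$h = \frac{5562}{6095}$ ($h = 5562 \cdot \frac{1}{6095} = \frac{5562}{6095} \approx 0.91255$)
$h - \sqrt{g{\left(n \right)} + 10055} = \frac{5562}{6095} - \sqrt{\left(153 + \left(-41\right)^{2}\right) + 10055} = \frac{5562}{6095} - \sqrt{\left(153 + 1681\right) + 10055} = \frac{5562}{6095} - \sqrt{1834 + 10055} = \frac{5562}{6095} - \sqrt{11889} = \frac{5562}{6095} - 3 \sqrt{1321}$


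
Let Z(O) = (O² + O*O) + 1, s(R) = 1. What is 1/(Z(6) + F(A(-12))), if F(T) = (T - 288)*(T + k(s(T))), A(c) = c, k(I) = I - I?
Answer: 1/3673 ≈ 0.00027226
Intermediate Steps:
k(I) = 0
F(T) = T*(-288 + T) (F(T) = (T - 288)*(T + 0) = (-288 + T)*T = T*(-288 + T))
Z(O) = 1 + 2*O² (Z(O) = (O² + O²) + 1 = 2*O² + 1 = 1 + 2*O²)
1/(Z(6) + F(A(-12))) = 1/((1 + 2*6²) - 12*(-288 - 12)) = 1/((1 + 2*36) - 12*(-300)) = 1/((1 + 72) + 3600) = 1/(73 + 3600) = 1/3673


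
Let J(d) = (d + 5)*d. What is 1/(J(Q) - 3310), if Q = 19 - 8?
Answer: -1/3134 ≈ -0.00031908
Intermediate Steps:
Q = 11
J(d) = d*(5 + d) (J(d) = (5 + d)*d = d*(5 + d))
1/(J(Q) - 3310) = 1/(11*(5 + 11) - 3310) = 1/(11*16 - 3310) = 1/(176 - 3310) = 1/(-3134) = -1/3134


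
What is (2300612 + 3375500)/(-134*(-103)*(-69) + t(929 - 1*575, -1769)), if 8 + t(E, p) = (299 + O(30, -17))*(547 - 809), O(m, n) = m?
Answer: -27289/4993 ≈ -5.4655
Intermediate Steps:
t(E, p) = -86206 (t(E, p) = -8 + (299 + 30)*(547 - 809) = -8 + 329*(-262) = -8 - 86198 = -86206)
(2300612 + 3375500)/(-134*(-103)*(-69) + t(929 - 1*575, -1769)) = (2300612 + 3375500)/(-134*(-103)*(-69) - 86206) = 5676112/(13802*(-69) - 86206) = 5676112/(-952338 - 86206) = 5676112/(-1038544) = 5676112*(-1/1038544) = -27289/4993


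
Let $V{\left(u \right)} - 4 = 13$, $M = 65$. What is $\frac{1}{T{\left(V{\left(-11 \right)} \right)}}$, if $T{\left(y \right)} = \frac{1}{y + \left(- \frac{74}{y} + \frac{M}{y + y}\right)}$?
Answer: $\frac{495}{34} \approx 14.559$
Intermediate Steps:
$V{\left(u \right)} = 17$ ($V{\left(u \right)} = 4 + 13 = 17$)
$T{\left(y \right)} = \frac{1}{y - \frac{83}{2 y}}$ ($T{\left(y \right)} = \frac{1}{y + \left(- \frac{74}{y} + \frac{65}{y + y}\right)} = \frac{1}{y + \left(- \frac{74}{y} + \frac{65}{2 y}\right)} = \frac{1}{y - \frac{83}{2 y}}$)
$\frac{1}{T{\left(V{\left(-11 \right)} \right)}} = \frac{1}{2 \cdot 17 \frac{1}{-83 + 2 \cdot 17^{2}}} = \frac{1}{2 \cdot 17 \frac{1}{-83 + 2 \cdot 289}} = \frac{1}{2 \cdot 17 \frac{1}{-83 + 578}} = \frac{1}{2 \cdot 17 \cdot \frac{1}{495}} = \frac{1}{\frac{34}{495}} = \frac{495}{34}$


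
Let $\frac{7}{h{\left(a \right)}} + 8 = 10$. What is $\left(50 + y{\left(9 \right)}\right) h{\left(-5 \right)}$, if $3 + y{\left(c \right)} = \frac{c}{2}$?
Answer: $\frac{721}{4} \approx 180.25$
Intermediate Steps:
$y{\left(c \right)} = -3 + \frac{c}{2}$
$h{\left(a \right)} = \frac{7}{2}$ ($h{\left(a \right)} = \frac{7}{-8 + 10} = \frac{7}{2}$)
$\left(50 + y{\left(9 \right)}\right) h{\left(-5 \right)} = \left(50 + \left(-3 + \frac{1}{2} \cdot 9\right)\right) \frac{7}{2} = \left(50 + \left(-3 + \frac{9}{2}\right)\right) \frac{7}{2} = \left(50 + \frac{3}{2}\right) \frac{7}{2} = \frac{103}{2} \cdot \frac{7}{2} = \frac{721}{4}$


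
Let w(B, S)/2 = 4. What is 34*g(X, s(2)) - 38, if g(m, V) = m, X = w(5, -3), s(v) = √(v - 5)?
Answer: 234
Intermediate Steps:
w(B, S) = 8 (w(B, S) = 2*4 = 8)
s(v) = √(-5 + v)
X = 8
34*g(X, s(2)) - 38 = 34*8 - 38 = 272 - 38 = 234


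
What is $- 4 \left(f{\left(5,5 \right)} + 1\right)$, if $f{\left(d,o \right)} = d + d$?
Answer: $-44$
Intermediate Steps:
$f{\left(d,o \right)} = 2 d$
$- 4 \left(f{\left(5,5 \right)} + 1\right) = - 4 \left(2 \cdot 5 + 1\right) = - 4 \left(10 + 1\right) = \left(-4\right) 11 = -44$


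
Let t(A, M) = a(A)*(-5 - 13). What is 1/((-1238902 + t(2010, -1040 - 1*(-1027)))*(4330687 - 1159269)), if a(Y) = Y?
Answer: -1/4043818006276 ≈ -2.4729e-13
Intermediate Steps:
t(A, M) = -18*A (t(A, M) = A*(-5 - 13) = A*(-18) = -18*A)
1/((-1238902 + t(2010, -1040 - 1*(-1027)))*(4330687 - 1159269)) = 1/((-1238902 - 18*2010)*(4330687 - 1159269)) = 1/((-1238902 - 36180)*3171418) = 1/(-1275082*3171418) = 1/(-4043818006276) = -1/4043818006276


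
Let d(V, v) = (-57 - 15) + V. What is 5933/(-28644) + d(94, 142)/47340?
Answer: -23353171/113000580 ≈ -0.20666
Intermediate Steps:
d(V, v) = -72 + V
5933/(-28644) + d(94, 142)/47340 = 5933/(-28644) + (-72 + 94)/47340 = 5933*(-1/28644) + 22*(1/47340) = -5933/28644 + 11/23670 = -23353171/113000580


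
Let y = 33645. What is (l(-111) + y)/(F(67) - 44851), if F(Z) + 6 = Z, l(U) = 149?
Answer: -16897/22395 ≈ -0.75450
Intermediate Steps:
F(Z) = -6 + Z
(l(-111) + y)/(F(67) - 44851) = (149 + 33645)/((-6 + 67) - 44851) = 33794/(61 - 44851) = 33794/(-44790) = 33794*(-1/44790) = -16897/22395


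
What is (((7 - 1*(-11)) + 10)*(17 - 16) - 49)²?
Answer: 441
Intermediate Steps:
(((7 - 1*(-11)) + 10)*(17 - 16) - 49)² = (((7 + 11) + 10)*1 - 49)² = ((18 + 10)*1 - 49)² = (28*1 - 49)² = (28 - 49)² = (-21)² = 441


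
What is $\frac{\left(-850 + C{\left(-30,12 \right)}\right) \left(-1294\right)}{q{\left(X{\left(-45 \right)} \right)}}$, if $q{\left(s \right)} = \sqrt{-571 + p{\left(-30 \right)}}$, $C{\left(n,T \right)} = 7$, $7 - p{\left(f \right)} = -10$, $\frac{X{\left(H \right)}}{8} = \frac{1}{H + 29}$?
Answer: $- \frac{545421 i \sqrt{554}}{277} \approx - 46345.0 i$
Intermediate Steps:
$X{\left(H \right)} = \frac{8}{29 + H}$ ($X{\left(H \right)} = \frac{8}{H + 29} = \frac{8}{29 + H}$)
$p{\left(f \right)} = 17$ ($p{\left(f \right)} = 7 - -10 = 7 + 10 = 17$)
$q{\left(s \right)} = i \sqrt{554}$ ($q{\left(s \right)} = \sqrt{-571 + 17} = \sqrt{-554} = i \sqrt{554}$)
$\frac{\left(-850 + C{\left(-30,12 \right)}\right) \left(-1294\right)}{q{\left(X{\left(-45 \right)} \right)}} = \frac{\left(-850 + 7\right) \left(-1294\right)}{i \sqrt{554}} = \left(-843\right) \left(-1294\right) \left(- \frac{i \sqrt{554}}{554}\right) = 1090842 \left(- \frac{i \sqrt{554}}{554}\right) = - \frac{545421 i \sqrt{554}}{277}$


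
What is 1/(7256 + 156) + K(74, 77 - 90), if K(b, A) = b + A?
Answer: 452133/7412 ≈ 61.000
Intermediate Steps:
K(b, A) = A + b
1/(7256 + 156) + K(74, 77 - 90) = 1/(7256 + 156) + ((77 - 90) + 74) = 1/7412 + (-13 + 74) = 1/7412 + 61 = 452133/7412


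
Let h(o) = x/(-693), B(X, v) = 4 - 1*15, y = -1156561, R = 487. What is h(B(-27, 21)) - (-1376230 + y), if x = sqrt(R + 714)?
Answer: 2532791 - sqrt(1201)/693 ≈ 2.5328e+6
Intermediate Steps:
x = sqrt(1201) (x = sqrt(487 + 714) = sqrt(1201) ≈ 34.655)
B(X, v) = -11 (B(X, v) = 4 - 15 = -11)
h(o) = -sqrt(1201)/693 (h(o) = sqrt(1201)/(-693) = sqrt(1201)*(-1/693) = -sqrt(1201)/693)
h(B(-27, 21)) - (-1376230 + y) = -sqrt(1201)/693 - (-1376230 - 1156561) = -sqrt(1201)/693 - 1*(-2532791) = -sqrt(1201)/693 + 2532791 = 2532791 - sqrt(1201)/693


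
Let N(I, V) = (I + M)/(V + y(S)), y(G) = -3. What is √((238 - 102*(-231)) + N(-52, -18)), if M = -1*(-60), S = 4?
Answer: 4*√655977/21 ≈ 154.27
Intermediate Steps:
M = 60
N(I, V) = (60 + I)/(-3 + V) (N(I, V) = (I + 60)/(V - 3) = (60 + I)/(-3 + V))
√((238 - 102*(-231)) + N(-52, -18)) = √((238 - 102*(-231)) + (60 - 52)/(-3 - 18)) = √((238 + 23562) + 8/(-21)) = √(23800 - 1/21*8) = √(23800 - 8/21) = √(499792/21) = 4*√655977/21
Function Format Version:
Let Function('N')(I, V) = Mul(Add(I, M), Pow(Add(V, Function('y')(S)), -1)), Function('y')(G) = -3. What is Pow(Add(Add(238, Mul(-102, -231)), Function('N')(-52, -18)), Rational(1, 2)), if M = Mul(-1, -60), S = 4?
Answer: Mul(Rational(4, 21), Pow(655977, Rational(1, 2))) ≈ 154.27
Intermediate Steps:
M = 60
Function('N')(I, V) = Mul(Pow(Add(-3, V), -1), Add(60, I)) (Function('N')(I, V) = Mul(Add(I, 60), Pow(Add(V, -3), -1)) = Mul(Add(60, I), Pow(Add(-3, V), -1)) = Mul(Pow(Add(-3, V), -1), Add(60, I)))
Pow(Add(Add(238, Mul(-102, -231)), Function('N')(-52, -18)), Rational(1, 2)) = Pow(Add(Add(238, Mul(-102, -231)), Mul(Pow(Add(-3, -18), -1), Add(60, -52))), Rational(1, 2)) = Pow(Add(Add(238, 23562), Mul(Pow(-21, -1), 8)), Rational(1, 2)) = Pow(Add(23800, Mul(Rational(-1, 21), 8)), Rational(1, 2)) = Pow(Add(23800, Rational(-8, 21)), Rational(1, 2)) = Pow(Rational(499792, 21), Rational(1, 2)) = Mul(Rational(4, 21), Pow(655977, Rational(1, 2)))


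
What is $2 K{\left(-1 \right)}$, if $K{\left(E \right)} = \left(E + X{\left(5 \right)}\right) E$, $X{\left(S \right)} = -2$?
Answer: $6$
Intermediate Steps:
$K{\left(E \right)} = E \left(-2 + E\right)$ ($K{\left(E \right)} = \left(E - 2\right) E = \left(-2 + E\right) E = E \left(-2 + E\right)$)
$2 K{\left(-1 \right)} = 2 \left(- (-2 - 1)\right) = 2 \left(\left(-1\right) \left(-3\right)\right) = 2 \cdot 3 = 6$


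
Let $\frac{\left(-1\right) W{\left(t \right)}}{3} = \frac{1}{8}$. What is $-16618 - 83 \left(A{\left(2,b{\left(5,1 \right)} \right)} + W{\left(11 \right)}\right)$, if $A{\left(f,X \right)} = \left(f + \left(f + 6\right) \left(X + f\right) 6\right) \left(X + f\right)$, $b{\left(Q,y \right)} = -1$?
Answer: $- \frac{165895}{8} \approx -20737.0$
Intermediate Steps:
$W{\left(t \right)} = - \frac{3}{8}$
$A{\left(f,X \right)} = \left(X + f\right) \left(f + 6 \left(6 + f\right) \left(X + f\right)\right)$ ($A{\left(f,X \right)} = \left(f + \left(6 + f\right) \left(X + f\right) 6\right) \left(X + f\right) = \left(f + 6 \left(6 + f\right) \left(X + f\right)\right) \left(X + f\right) = \left(X + f\right) \left(f + 6 \left(6 + f\right) \left(X + f\right)\right)$)
$-16618 - 83 \left(A{\left(2,b{\left(5,1 \right)} \right)} + W{\left(11 \right)}\right) = -16618 - 83 \left(\left(6 \cdot 2^{3} + 36 \left(-1\right)^{2} + 37 \cdot 2^{2} + 6 \cdot 2 \left(-1\right)^{2} + 12 \left(-1\right) 2^{2} + 73 \left(-1\right) 2\right) - \frac{3}{8}\right) = -16618 - 83 \left(\left(6 \cdot 8 + 36 \cdot 1 + 37 \cdot 4 + 6 \cdot 2 \cdot 1 + 12 \left(-1\right) 4 - 146\right) - \frac{3}{8}\right) = -16618 - 83 \left(\left(48 + 36 + 148 + 12 - 48 - 146\right) - \frac{3}{8}\right) = -16618 - 83 \left(50 - \frac{3}{8}\right) = -16618 - \frac{32951}{8} = - \frac{165895}{8}$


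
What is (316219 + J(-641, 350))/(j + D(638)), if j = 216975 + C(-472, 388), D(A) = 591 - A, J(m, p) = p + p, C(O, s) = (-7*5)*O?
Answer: 316919/233448 ≈ 1.3576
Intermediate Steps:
C(O, s) = -35*O
J(m, p) = 2*p
j = 233495 (j = 216975 - 35*(-472) = 216975 + 16520 = 233495)
(316219 + J(-641, 350))/(j + D(638)) = (316219 + 2*350)/(233495 + (591 - 1*638)) = (316219 + 700)/(233495 + (591 - 638)) = 316919/(233495 - 47) = 316919/233448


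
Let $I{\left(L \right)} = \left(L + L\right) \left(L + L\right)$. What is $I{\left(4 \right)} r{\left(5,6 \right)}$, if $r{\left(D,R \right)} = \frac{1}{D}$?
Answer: $\frac{64}{5} \approx 12.8$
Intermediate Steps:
$I{\left(L \right)} = 4 L^{2}$ ($I{\left(L \right)} = 2 L 2 L = 4 L^{2}$)
$I{\left(4 \right)} r{\left(5,6 \right)} = \frac{4 \cdot 4^{2}}{5} = 4 \cdot 16 \cdot \frac{1}{5} = 64 \cdot \frac{1}{5} = \frac{64}{5}$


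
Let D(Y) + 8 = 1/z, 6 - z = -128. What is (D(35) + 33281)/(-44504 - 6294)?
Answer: -4458583/6806932 ≈ -0.65501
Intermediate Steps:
z = 134 (z = 6 - 1*(-128) = 6 + 128 = 134)
D(Y) = -1071/134 (D(Y) = -8 + 1/134 = -1071/134)
(D(35) + 33281)/(-44504 - 6294) = (-1071/134 + 33281)/(-44504 - 6294) = (4458583/134)/(-50798) = (4458583/134)*(-1/50798) = -4458583/6806932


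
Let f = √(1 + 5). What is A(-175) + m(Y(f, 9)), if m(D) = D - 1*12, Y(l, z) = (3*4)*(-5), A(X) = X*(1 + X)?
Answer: 30378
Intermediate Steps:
f = √6 ≈ 2.4495
Y(l, z) = -60 (Y(l, z) = 12*(-5) = -60)
m(D) = -12 + D (m(D) = D - 12 = -12 + D)
A(-175) + m(Y(f, 9)) = -175*(1 - 175) + (-12 - 60) = -175*(-174) - 72 = 30450 - 72 = 30378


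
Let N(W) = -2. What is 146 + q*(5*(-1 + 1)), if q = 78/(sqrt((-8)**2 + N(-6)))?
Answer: 146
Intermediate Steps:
q = 39*sqrt(62)/31 (q = 78/(sqrt((-8)**2 - 2)) = 78/(sqrt(64 - 2)) = 78/(sqrt(62)) = 78*(sqrt(62)/62) = 39*sqrt(62)/31 ≈ 9.9060)
146 + q*(5*(-1 + 1)) = 146 + (39*sqrt(62)/31)*(5*(-1 + 1)) = 146 + (39*sqrt(62)/31)*(5*0) = 146 + (39*sqrt(62)/31)*0 = 146 + 0 = 146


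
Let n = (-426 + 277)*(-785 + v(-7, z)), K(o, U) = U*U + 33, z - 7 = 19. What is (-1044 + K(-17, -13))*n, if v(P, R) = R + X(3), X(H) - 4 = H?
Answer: -94344416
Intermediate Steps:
z = 26 (z = 7 + 19 = 26)
X(H) = 4 + H
v(P, R) = 7 + R (v(P, R) = R + (4 + 3) = R + 7 = 7 + R)
K(o, U) = 33 + U**2 (K(o, U) = U**2 + 33 = 33 + U**2)
n = 112048 (n = (-426 + 277)*(-785 + (7 + 26)) = -149*(-785 + 33) = -149*(-752) = 112048)
(-1044 + K(-17, -13))*n = (-1044 + (33 + (-13)**2))*112048 = (-1044 + (33 + 169))*112048 = (-1044 + 202)*112048 = -842*112048 = -94344416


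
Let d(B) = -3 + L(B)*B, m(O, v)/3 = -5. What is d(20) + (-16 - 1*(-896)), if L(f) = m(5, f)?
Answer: 577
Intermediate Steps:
m(O, v) = -15 (m(O, v) = 3*(-5) = -15)
L(f) = -15
d(B) = -3 - 15*B
d(20) + (-16 - 1*(-896)) = (-3 - 15*20) + (-16 - 1*(-896)) = (-3 - 300) + (-16 + 896) = -303 + 880 = 577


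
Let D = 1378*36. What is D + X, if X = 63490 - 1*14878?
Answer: 98220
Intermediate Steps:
X = 48612 (X = 63490 - 14878 = 48612)
D = 49608
D + X = 49608 + 48612 = 98220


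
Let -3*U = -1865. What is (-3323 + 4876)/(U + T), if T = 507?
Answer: 4659/3386 ≈ 1.3760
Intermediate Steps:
U = 1865/3 (U = -⅓*(-1865) = 1865/3 ≈ 621.67)
(-3323 + 4876)/(U + T) = (-3323 + 4876)/(1865/3 + 507) = 1553/(3386/3) = 1553*(3/3386) = 4659/3386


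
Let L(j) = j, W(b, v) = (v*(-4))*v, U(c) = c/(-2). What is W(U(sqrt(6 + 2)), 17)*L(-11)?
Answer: 12716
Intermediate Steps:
U(c) = -c/2 (U(c) = c*(-1/2) = -c/2)
W(b, v) = -4*v**2 (W(b, v) = (-4*v)*v = -4*v**2)
W(U(sqrt(6 + 2)), 17)*L(-11) = -4*17**2*(-11) = -4*289*(-11) = -1156*(-11) = 12716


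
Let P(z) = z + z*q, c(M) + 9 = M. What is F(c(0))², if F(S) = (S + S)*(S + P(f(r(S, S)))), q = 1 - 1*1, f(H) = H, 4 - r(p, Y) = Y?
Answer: 5184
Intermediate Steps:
r(p, Y) = 4 - Y
q = 0 (q = 1 - 1 = 0)
c(M) = -9 + M
P(z) = z (P(z) = z + z*0 = z + 0 = z)
F(S) = 8*S (F(S) = (S + S)*(S + (4 - S)) = (2*S)*4 = 8*S)
F(c(0))² = (8*(-9 + 0))² = (8*(-9))² = (-72)² = 5184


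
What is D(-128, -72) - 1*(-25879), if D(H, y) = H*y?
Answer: 35095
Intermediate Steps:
D(-128, -72) - 1*(-25879) = -128*(-72) - 1*(-25879) = 9216 + 25879 = 35095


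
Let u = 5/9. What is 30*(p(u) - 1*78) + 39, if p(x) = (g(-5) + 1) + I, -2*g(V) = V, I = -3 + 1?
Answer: -2256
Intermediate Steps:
u = 5/9 (u = 5*(⅑) = 5/9 ≈ 0.55556)
I = -2
g(V) = -V/2
p(x) = 3/2 (p(x) = (-½*(-5) + 1) - 2 = (5/2 + 1) - 2 = 7/2 - 2 = 3/2)
30*(p(u) - 1*78) + 39 = 30*(3/2 - 1*78) + 39 = 30*(3/2 - 78) + 39 = 30*(-153/2) + 39 = -2295 + 39 = -2256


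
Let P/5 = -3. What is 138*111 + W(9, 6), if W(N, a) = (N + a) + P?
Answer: 15318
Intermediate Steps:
P = -15 (P = 5*(-3) = -15)
W(N, a) = -15 + N + a (W(N, a) = (N + a) - 15 = -15 + N + a)
138*111 + W(9, 6) = 138*111 + (-15 + 9 + 6) = 15318 + 0 = 15318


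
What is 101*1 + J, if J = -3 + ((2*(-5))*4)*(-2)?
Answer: 178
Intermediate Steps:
J = 77 (J = -3 - 10*4*(-2) = -3 - 40*(-2) = -3 + 80 = 77)
101*1 + J = 101*1 + 77 = 101 + 77 = 178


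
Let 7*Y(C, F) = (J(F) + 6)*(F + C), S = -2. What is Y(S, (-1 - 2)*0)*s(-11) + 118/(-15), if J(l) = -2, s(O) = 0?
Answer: -118/15 ≈ -7.8667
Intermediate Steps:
Y(C, F) = 4*C/7 + 4*F/7 (Y(C, F) = ((-2 + 6)*(F + C))/7 = (4*(C + F))/7 = (4*C + 4*F)/7 = 4*C/7 + 4*F/7)
Y(S, (-1 - 2)*0)*s(-11) + 118/(-15) = ((4/7)*(-2) + 4*((-1 - 2)*0)/7)*0 + 118/(-15) = (-8/7 + 4*(-3*0)/7)*0 + 118*(-1/15) = (-8/7 + (4/7)*0)*0 - 118/15 = (-8/7 + 0)*0 - 118/15 = -8/7*0 - 118/15 = 0 - 118/15 = -118/15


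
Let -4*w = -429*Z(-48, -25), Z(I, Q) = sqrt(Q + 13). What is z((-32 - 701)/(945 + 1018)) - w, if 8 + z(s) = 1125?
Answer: 1117 - 429*I*sqrt(3)/2 ≈ 1117.0 - 371.52*I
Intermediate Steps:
Z(I, Q) = sqrt(13 + Q)
w = 429*I*sqrt(3)/2 (w = -(-429)*sqrt(13 - 25)/4 = -(-429)*sqrt(-12)/4 = -(-429)*2*I*sqrt(3)/4 = -(-429)*I*sqrt(3)/2 = 429*I*sqrt(3)/2 ≈ 371.52*I)
z(s) = 1117 (z(s) = -8 + 1125 = 1117)
z((-32 - 701)/(945 + 1018)) - w = 1117 - 429*I*sqrt(3)/2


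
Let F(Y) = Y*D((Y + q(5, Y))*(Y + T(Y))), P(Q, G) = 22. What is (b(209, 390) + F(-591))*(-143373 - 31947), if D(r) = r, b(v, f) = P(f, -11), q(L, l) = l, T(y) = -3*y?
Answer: -144761777647920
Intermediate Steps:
b(v, f) = 22
F(Y) = -4*Y**3 (F(Y) = Y*((Y + Y)*(Y - 3*Y)) = Y*((2*Y)*(-2*Y)) = Y*(-4*Y**2) = -4*Y**3)
(b(209, 390) + F(-591))*(-143373 - 31947) = (22 - 4*(-591)**3)*(-143373 - 31947) = (22 - 4*(-206425071))*(-175320) = (22 + 825700284)*(-175320) = 825700306*(-175320) = -144761777647920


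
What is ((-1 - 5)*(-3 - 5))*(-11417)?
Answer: -548016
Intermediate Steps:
((-1 - 5)*(-3 - 5))*(-11417) = -6*(-8)*(-11417) = 48*(-11417) = -548016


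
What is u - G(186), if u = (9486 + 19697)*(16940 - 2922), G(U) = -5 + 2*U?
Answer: 409086927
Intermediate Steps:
u = 409087294 (u = 29183*14018 = 409087294)
u - G(186) = 409087294 - (-5 + 2*186) = 409087294 - (-5 + 372) = 409087294 - 1*367 = 409087294 - 367 = 409086927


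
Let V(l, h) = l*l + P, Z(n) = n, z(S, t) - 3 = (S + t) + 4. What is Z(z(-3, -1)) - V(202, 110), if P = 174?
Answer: -40975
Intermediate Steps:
z(S, t) = 7 + S + t (z(S, t) = 3 + ((S + t) + 4) = 3 + (4 + S + t) = 7 + S + t)
V(l, h) = 174 + l² (V(l, h) = l*l + 174 = l² + 174 = 174 + l²)
Z(z(-3, -1)) - V(202, 110) = (7 - 3 - 1) - (174 + 202²) = 3 - (174 + 40804) = 3 - 1*40978 = 3 - 40978 = -40975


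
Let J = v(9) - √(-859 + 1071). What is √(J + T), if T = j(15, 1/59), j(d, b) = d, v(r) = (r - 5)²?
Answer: √(31 - 2*√53) ≈ 4.0546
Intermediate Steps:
v(r) = (-5 + r)²
T = 15
J = 16 - 2*√53 (J = (-5 + 9)² - √(-859 + 1071) = 4² - √212 = 16 - 2*√53 ≈ 1.4398)
√(J + T) = √((16 - 2*√53) + 15) = √(31 - 2*√53)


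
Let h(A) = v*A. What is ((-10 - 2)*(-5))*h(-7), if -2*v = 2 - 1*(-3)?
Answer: 1050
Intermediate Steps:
v = -5/2 (v = -(2 - 1*(-3))/2 = -(2 + 3)/2 = -½*5 = -5/2 ≈ -2.5000)
h(A) = -5*A/2
((-10 - 2)*(-5))*h(-7) = ((-10 - 2)*(-5))*(-5/2*(-7)) = -12*(-5)*(35/2) = 60*(35/2) = 1050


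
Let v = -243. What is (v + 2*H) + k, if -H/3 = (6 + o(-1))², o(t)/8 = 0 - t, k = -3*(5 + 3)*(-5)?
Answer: -1299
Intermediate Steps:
k = 120 (k = -24*(-5) = 120)
o(t) = -8*t (o(t) = 8*(0 - t) = 8*(-t) = -8*t)
H = -588 (H = -3*(6 - 8*(-1))² = -3*(6 + 8)² = -3*14² = -3*196 = -588)
(v + 2*H) + k = (-243 + 2*(-588)) + 120 = (-243 - 1176) + 120 = -1419 + 120 = -1299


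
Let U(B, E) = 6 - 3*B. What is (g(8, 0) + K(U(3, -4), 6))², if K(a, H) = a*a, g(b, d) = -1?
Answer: 64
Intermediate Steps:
K(a, H) = a²
(g(8, 0) + K(U(3, -4), 6))² = (-1 + (6 - 3*3)²)² = (-1 + (6 - 9)²)² = (-1 + (-3)²)² = (-1 + 9)² = 8² = 64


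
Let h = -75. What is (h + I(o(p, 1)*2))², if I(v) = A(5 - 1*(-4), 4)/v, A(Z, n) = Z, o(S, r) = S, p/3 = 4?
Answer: 356409/64 ≈ 5568.9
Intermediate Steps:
p = 12 (p = 3*4 = 12)
I(v) = 9/v (I(v) = (5 - 1*(-4))/v = (5 + 4)/v = 9/v)
(h + I(o(p, 1)*2))² = (-75 + 9/((12*2)))² = (-75 + 9/24)² = (-75 + 9*(1/24))² = (-75 + 3/8)² = (-597/8)² = 356409/64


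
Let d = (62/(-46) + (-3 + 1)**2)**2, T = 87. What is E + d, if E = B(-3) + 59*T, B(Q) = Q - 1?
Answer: 2716962/529 ≈ 5136.0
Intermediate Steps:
B(Q) = -1 + Q
E = 5129 (E = (-1 - 3) + 59*87 = -4 + 5133 = 5129)
d = 3721/529 (d = (62*(-1/46) + (-2)**2)**2 = (-31/23 + 4)**2 = (61/23)**2 = 3721/529 ≈ 7.0340)
E + d = 5129 + 3721/529 = 2716962/529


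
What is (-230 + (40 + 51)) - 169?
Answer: -308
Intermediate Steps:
(-230 + (40 + 51)) - 169 = (-230 + 91) - 169 = -139 - 169 = -308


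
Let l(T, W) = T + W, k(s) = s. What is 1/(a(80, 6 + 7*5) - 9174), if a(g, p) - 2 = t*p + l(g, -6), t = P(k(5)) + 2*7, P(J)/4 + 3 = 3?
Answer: -1/8524 ≈ -0.00011732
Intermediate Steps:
P(J) = 0 (P(J) = -12 + 4*3 = -12 + 12 = 0)
t = 14 (t = 0 + 2*7 = 0 + 14 = 14)
a(g, p) = -4 + g + 14*p (a(g, p) = 2 + (14*p + (g - 6)) = 2 + (14*p + (-6 + g)) = 2 + (-6 + g + 14*p) = -4 + g + 14*p)
1/(a(80, 6 + 7*5) - 9174) = 1/((-4 + 80 + 14*(6 + 7*5)) - 9174) = 1/((-4 + 80 + 14*(6 + 35)) - 9174) = 1/((-4 + 80 + 14*41) - 9174) = 1/((-4 + 80 + 574) - 9174) = 1/(650 - 9174) = 1/(-8524) = -1/8524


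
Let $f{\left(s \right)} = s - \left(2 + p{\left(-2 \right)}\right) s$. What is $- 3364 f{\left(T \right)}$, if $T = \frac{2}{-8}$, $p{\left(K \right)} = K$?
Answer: $841$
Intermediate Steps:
$T = - \frac{1}{4}$ ($T = 2 \left(- \frac{1}{8}\right) = - \frac{1}{4} \approx -0.25$)
$f{\left(s \right)} = s$ ($f{\left(s \right)} = s - \left(2 - 2\right) s = s - 0 s = s - 0 = s + 0 = s$)
$- 3364 f{\left(T \right)} = \left(-3364\right) \left(- \frac{1}{4}\right) = 841$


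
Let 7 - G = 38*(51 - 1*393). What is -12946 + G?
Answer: 57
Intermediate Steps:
G = 13003 (G = 7 - 38*(51 - 1*393) = 7 - 38*(51 - 393) = 7 - 38*(-342) = 7 - 1*(-12996) = 7 + 12996 = 13003)
-12946 + G = -12946 + 13003 = 57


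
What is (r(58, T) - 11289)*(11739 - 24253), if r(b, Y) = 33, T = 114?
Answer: 140857584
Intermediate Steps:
(r(58, T) - 11289)*(11739 - 24253) = (33 - 11289)*(11739 - 24253) = -11256*(-12514) = 140857584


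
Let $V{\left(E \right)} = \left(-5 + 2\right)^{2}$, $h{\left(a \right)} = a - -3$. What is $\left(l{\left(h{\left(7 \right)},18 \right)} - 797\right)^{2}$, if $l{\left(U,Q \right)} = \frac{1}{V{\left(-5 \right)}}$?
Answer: $\frac{51437584}{81} \approx 6.3503 \cdot 10^{5}$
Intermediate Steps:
$h{\left(a \right)} = 3 + a$ ($h{\left(a \right)} = a + 3 = 3 + a$)
$V{\left(E \right)} = 9$ ($V{\left(E \right)} = \left(-3\right)^{2} = 9$)
$l{\left(U,Q \right)} = \frac{1}{9}$
$\left(l{\left(h{\left(7 \right)},18 \right)} - 797\right)^{2} = \left(\frac{1}{9} - 797\right)^{2} = \left(- \frac{7172}{9}\right)^{2} = \frac{51437584}{81}$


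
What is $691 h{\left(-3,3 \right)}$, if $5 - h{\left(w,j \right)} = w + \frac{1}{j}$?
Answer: $\frac{15893}{3} \approx 5297.7$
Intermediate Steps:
$h{\left(w,j \right)} = 5 - w - \frac{1}{j}$ ($h{\left(w,j \right)} = 5 - \left(w + \frac{1}{j}\right) = 5 - w - \frac{1}{j}$)
$691 h{\left(-3,3 \right)} = 691 \left(5 - -3 - \frac{1}{3}\right) = 691 \left(5 + 3 - \frac{1}{3}\right) = 691 \cdot \frac{23}{3} = \frac{15893}{3}$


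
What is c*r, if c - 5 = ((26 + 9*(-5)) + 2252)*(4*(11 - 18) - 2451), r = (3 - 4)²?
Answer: -5535602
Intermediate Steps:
r = 1 (r = (-1)² = 1)
c = -5535602 (c = 5 + ((26 + 9*(-5)) + 2252)*(4*(11 - 18) - 2451) = 5 + ((26 - 45) + 2252)*(4*(-7) - 2451) = 5 + (-19 + 2252)*(-28 - 2451) = 5 + 2233*(-2479) = 5 - 5535607 = -5535602)
c*r = -5535602*1 = -5535602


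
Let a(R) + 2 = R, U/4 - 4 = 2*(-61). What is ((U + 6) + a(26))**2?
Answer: 195364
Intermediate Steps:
U = -472 (U = 16 + 4*(2*(-61)) = 16 + 4*(-122) = 16 - 488 = -472)
a(R) = -2 + R
((U + 6) + a(26))**2 = ((-472 + 6) + (-2 + 26))**2 = (-466 + 24)**2 = (-442)**2 = 195364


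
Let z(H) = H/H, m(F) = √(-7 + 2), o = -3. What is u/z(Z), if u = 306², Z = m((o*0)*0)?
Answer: 93636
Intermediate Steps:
m(F) = I*√5 (m(F) = √(-5) = I*√5)
Z = I*√5 ≈ 2.2361*I
z(H) = 1
u = 93636
u/z(Z) = 93636/1 = 93636*1 = 93636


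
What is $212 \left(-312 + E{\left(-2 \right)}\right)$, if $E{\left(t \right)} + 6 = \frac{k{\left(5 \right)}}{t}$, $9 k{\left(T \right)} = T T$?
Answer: $- \frac{609394}{9} \approx -67711.0$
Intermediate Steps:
$k{\left(T \right)} = \frac{T^{2}}{9}$ ($k{\left(T \right)} = \frac{T T}{9} = \frac{T^{2}}{9}$)
$E{\left(t \right)} = -6 + \frac{25}{9 t}$ ($E{\left(t \right)} = -6 + \frac{\frac{1}{9} \cdot 5^{2}}{t} = -6 + \frac{\frac{1}{9} \cdot 25}{t} = -6 + \frac{25}{9 t}$)
$212 \left(-312 + E{\left(-2 \right)}\right) = 212 \left(-312 - \left(6 - \frac{25}{9 \left(-2\right)}\right)\right) = 212 \left(-312 + \left(-6 + \frac{25}{9} \left(- \frac{1}{2}\right)\right)\right) = 212 \left(-312 - \frac{133}{18}\right) = 212 \left(- \frac{5749}{18}\right) = - \frac{609394}{9}$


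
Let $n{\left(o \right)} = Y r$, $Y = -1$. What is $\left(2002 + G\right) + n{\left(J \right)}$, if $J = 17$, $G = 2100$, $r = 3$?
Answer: $4099$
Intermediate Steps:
$n{\left(o \right)} = -3$ ($n{\left(o \right)} = \left(-1\right) 3 = -3$)
$\left(2002 + G\right) + n{\left(J \right)} = \left(2002 + 2100\right) - 3 = 4102 - 3 = 4099$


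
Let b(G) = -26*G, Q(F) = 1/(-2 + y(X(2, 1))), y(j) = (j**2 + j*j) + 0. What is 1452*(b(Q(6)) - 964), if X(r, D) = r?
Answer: -1406020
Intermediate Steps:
y(j) = 2*j**2 (y(j) = (j**2 + j**2) + 0 = 2*j**2 + 0 = 2*j**2)
Q(F) = 1/6 (Q(F) = 1/(-2 + 2*2**2) = 1/(-2 + 2*4) = 1/(-2 + 8) = 1/6)
1452*(b(Q(6)) - 964) = 1452*(-26*1/6 - 964) = 1452*(-13/3 - 964) = 1452*(-2905/3) = -1406020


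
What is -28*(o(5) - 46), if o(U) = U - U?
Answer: 1288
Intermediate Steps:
o(U) = 0
-28*(o(5) - 46) = -28*(0 - 46) = -28*(-46) = 1288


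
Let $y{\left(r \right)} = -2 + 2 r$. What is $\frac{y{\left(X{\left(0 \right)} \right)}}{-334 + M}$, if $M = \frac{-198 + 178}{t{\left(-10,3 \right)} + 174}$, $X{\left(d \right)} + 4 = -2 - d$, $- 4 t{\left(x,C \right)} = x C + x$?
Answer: $\frac{644}{15369} \approx 0.041903$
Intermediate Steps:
$t{\left(x,C \right)} = - \frac{x}{4} - \frac{C x}{4}$ ($t{\left(x,C \right)} = - \frac{x C + x}{4} = - \frac{C x + x}{4} = - \frac{x + C x}{4} = - \frac{x}{4} - \frac{C x}{4}$)
$X{\left(d \right)} = -6 - d$ ($X{\left(d \right)} = -4 - \left(2 + d\right) = -6 - d$)
$M = - \frac{5}{46}$ ($M = \frac{-198 + 178}{\left(- \frac{1}{4}\right) \left(-10\right) \left(1 + 3\right) + 174} = - \frac{20}{\left(- \frac{1}{4}\right) \left(-10\right) 4 + 174} = - \frac{20}{10 + 174} = - \frac{20}{184} = \left(-20\right) \frac{1}{184} = - \frac{5}{46} \approx -0.1087$)
$\frac{y{\left(X{\left(0 \right)} \right)}}{-334 + M} = \frac{-2 + 2 \left(-6 - 0\right)}{-334 - \frac{5}{46}} = \frac{-2 + 2 \left(-6 + 0\right)}{- \frac{15369}{46}} = \left(-2 + 2 \left(-6\right)\right) \left(- \frac{46}{15369}\right) = \left(-2 - 12\right) \left(- \frac{46}{15369}\right) = \left(-14\right) \left(- \frac{46}{15369}\right) = \frac{644}{15369}$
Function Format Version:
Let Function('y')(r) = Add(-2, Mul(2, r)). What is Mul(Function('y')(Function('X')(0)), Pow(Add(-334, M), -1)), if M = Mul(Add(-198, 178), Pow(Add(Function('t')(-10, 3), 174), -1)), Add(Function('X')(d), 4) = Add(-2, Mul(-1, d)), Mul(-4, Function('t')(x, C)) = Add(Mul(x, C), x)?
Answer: Rational(644, 15369) ≈ 0.041903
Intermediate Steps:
Function('t')(x, C) = Add(Mul(Rational(-1, 4), x), Mul(Rational(-1, 4), C, x)) (Function('t')(x, C) = Mul(Rational(-1, 4), Add(Mul(x, C), x)) = Mul(Rational(-1, 4), Add(Mul(C, x), x)) = Mul(Rational(-1, 4), Add(x, Mul(C, x))) = Add(Mul(Rational(-1, 4), x), Mul(Rational(-1, 4), C, x)))
Function('X')(d) = Add(-6, Mul(-1, d)) (Function('X')(d) = Add(-4, Add(-2, Mul(-1, d))) = Add(-6, Mul(-1, d)))
M = Rational(-5, 46) (M = Mul(Add(-198, 178), Pow(Add(Mul(Rational(-1, 4), -10, Add(1, 3)), 174), -1)) = Mul(-20, Pow(Add(Mul(Rational(-1, 4), -10, 4), 174), -1)) = Mul(-20, Pow(Add(10, 174), -1)) = Mul(-20, Pow(184, -1)) = Mul(-20, Rational(1, 184)) = Rational(-5, 46) ≈ -0.10870)
Mul(Function('y')(Function('X')(0)), Pow(Add(-334, M), -1)) = Mul(Add(-2, Mul(2, Add(-6, Mul(-1, 0)))), Pow(Add(-334, Rational(-5, 46)), -1)) = Mul(Add(-2, Mul(2, Add(-6, 0))), Pow(Rational(-15369, 46), -1)) = Mul(Add(-2, Mul(2, -6)), Rational(-46, 15369)) = Mul(Add(-2, -12), Rational(-46, 15369)) = Mul(-14, Rational(-46, 15369)) = Rational(644, 15369)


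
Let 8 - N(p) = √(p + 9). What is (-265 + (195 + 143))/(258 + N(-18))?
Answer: 19418/70765 + 219*I/70765 ≈ 0.2744 + 0.0030948*I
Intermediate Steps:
N(p) = 8 - √(9 + p) (N(p) = 8 - √(p + 9) = 8 - √(9 + p))
(-265 + (195 + 143))/(258 + N(-18)) = (-265 + (195 + 143))/(258 + (8 - √(9 - 18))) = (-265 + 338)/(258 + (8 - √(-9))) = 73/(258 + (8 - 3*I)) = 73/(266 - 3*I) = 73*((266 + 3*I)/70765) = 73*(266 + 3*I)/70765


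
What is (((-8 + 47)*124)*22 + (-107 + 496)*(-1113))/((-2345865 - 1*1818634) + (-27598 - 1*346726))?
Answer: 2655/36901 ≈ 0.071949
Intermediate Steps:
(((-8 + 47)*124)*22 + (-107 + 496)*(-1113))/((-2345865 - 1*1818634) + (-27598 - 1*346726)) = ((39*124)*22 + 389*(-1113))/((-2345865 - 1818634) + (-27598 - 346726)) = (4836*22 - 432957)/(-4164499 - 374324) = (106392 - 432957)/(-4538823) = -326565*(-1/4538823) = 2655/36901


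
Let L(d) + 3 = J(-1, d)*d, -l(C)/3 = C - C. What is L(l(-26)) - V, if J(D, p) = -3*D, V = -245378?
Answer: 245375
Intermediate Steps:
l(C) = 0 (l(C) = -3*(C - C) = -3*0 = 0)
L(d) = -3 + 3*d (L(d) = -3 + (-3*(-1))*d = -3 + 3*d)
L(l(-26)) - V = (-3 + 3*0) - 1*(-245378) = (-3 + 0) + 245378 = -3 + 245378 = 245375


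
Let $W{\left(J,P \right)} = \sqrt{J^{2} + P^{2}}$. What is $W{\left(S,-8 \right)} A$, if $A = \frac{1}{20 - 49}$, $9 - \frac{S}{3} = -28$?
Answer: $- \frac{\sqrt{12385}}{29} \approx -3.8375$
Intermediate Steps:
$S = 111$ ($S = 27 - -84 = 27 + 84 = 111$)
$A = - \frac{1}{29}$ ($A = \frac{1}{-29} = - \frac{1}{29} \approx -0.034483$)
$W{\left(S,-8 \right)} A = \sqrt{111^{2} + \left(-8\right)^{2}} \left(- \frac{1}{29}\right) = \sqrt{12321 + 64} \left(- \frac{1}{29}\right) = \sqrt{12385} \left(- \frac{1}{29}\right) = - \frac{\sqrt{12385}}{29}$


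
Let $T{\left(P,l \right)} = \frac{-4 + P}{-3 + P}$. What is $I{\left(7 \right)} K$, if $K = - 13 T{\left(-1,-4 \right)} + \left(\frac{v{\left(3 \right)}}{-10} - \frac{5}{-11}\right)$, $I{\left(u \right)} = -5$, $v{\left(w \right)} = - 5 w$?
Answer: $\frac{3145}{44} \approx 71.477$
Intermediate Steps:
$T{\left(P,l \right)} = \frac{-4 + P}{-3 + P}$
$K = - \frac{629}{44}$ ($K = - 13 \frac{-4 - 1}{-3 - 1} - \left(- \frac{5}{11} - \frac{\left(-5\right) 3}{-10}\right) = - 13 \frac{1}{-4} \left(-5\right) - - \frac{43}{22} = - 13 \left(\left(- \frac{1}{4}\right) \left(-5\right)\right) + \left(\frac{3}{2} + \frac{5}{11}\right) = \left(-13\right) \frac{5}{4} + \frac{43}{22} = - \frac{65}{4} + \frac{43}{22} = - \frac{629}{44} \approx -14.295$)
$I{\left(7 \right)} K = \left(-5\right) \left(- \frac{629}{44}\right) = \frac{3145}{44}$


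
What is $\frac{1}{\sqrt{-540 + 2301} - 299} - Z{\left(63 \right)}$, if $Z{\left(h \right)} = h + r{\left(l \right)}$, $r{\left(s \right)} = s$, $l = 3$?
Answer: $- \frac{5784539}{87640} - \frac{\sqrt{1761}}{87640} \approx -66.004$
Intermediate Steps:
$Z{\left(h \right)} = 3 + h$ ($Z{\left(h \right)} = h + 3 = 3 + h$)
$\frac{1}{\sqrt{-540 + 2301} - 299} - Z{\left(63 \right)} = \frac{1}{\sqrt{-540 + 2301} - 299} - \left(3 + 63\right) = \frac{1}{\sqrt{1761} - 299} - 66 = \frac{1}{-299 + \sqrt{1761}} - 66 = -66 + \frac{1}{-299 + \sqrt{1761}}$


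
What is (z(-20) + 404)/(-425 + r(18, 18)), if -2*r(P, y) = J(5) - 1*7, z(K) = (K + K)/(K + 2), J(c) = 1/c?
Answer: -4570/4743 ≈ -0.96352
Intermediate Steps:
z(K) = 2*K/(2 + K) (z(K) = (2*K)/(2 + K) = 2*K/(2 + K))
r(P, y) = 17/5 (r(P, y) = -(1/5 - 1*7)/2 = -(⅕ - 7)/2 = -½*(-34/5) = 17/5)
(z(-20) + 404)/(-425 + r(18, 18)) = (2*(-20)/(2 - 20) + 404)/(-425 + 17/5) = (2*(-20)/(-18) + 404)/(-2108/5) = (2*(-20)*(-1/18) + 404)*(-5/2108) = (20/9 + 404)*(-5/2108) = (3656/9)*(-5/2108) = -4570/4743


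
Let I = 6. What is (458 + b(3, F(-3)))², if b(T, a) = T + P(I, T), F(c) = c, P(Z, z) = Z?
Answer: 218089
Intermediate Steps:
b(T, a) = 6 + T (b(T, a) = T + 6 = 6 + T)
(458 + b(3, F(-3)))² = (458 + (6 + 3))² = (458 + 9)² = 467² = 218089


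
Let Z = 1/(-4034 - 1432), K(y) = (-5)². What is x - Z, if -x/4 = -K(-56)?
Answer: 546601/5466 ≈ 100.00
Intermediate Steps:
K(y) = 25
Z = -1/5466 (Z = 1/(-5466) = -1/5466 ≈ -0.00018295)
x = 100 (x = -(-4)*25 = -4*(-25) = 100)
x - Z = 100 - 1*(-1/5466) = 100 + 1/5466 = 546601/5466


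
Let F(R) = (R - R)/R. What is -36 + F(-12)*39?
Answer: -36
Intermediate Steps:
F(R) = 0 (F(R) = 0/R = 0)
-36 + F(-12)*39 = -36 + 0*39 = -36 + 0 = -36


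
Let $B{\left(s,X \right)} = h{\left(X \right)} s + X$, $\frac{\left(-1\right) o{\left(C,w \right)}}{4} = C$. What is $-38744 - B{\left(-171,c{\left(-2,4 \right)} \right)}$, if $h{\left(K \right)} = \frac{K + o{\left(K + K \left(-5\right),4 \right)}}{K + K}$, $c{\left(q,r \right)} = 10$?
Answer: $- \frac{74601}{2} \approx -37301.0$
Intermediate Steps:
$o{\left(C,w \right)} = - 4 C$
$h{\left(K \right)} = \frac{17}{2}$ ($h{\left(K \right)} = \frac{K - 4 \left(K + K \left(-5\right)\right)}{K + K} = \frac{K - 4 \left(K - 5 K\right)}{2 K} = \left(K - 4 \left(- 4 K\right)\right) \frac{1}{2 K} = \left(K + 16 K\right) \frac{1}{2 K} = 17 K \frac{1}{2 K} = \frac{17}{2}$)
$B{\left(s,X \right)} = X + \frac{17 s}{2}$ ($B{\left(s,X \right)} = \frac{17 s}{2} + X = X + \frac{17 s}{2}$)
$-38744 - B{\left(-171,c{\left(-2,4 \right)} \right)} = -38744 - \left(10 + \frac{17}{2} \left(-171\right)\right) = -38744 - \left(10 - \frac{2907}{2}\right) = -38744 - - \frac{2887}{2} = -38744 + \frac{2887}{2} = - \frac{74601}{2}$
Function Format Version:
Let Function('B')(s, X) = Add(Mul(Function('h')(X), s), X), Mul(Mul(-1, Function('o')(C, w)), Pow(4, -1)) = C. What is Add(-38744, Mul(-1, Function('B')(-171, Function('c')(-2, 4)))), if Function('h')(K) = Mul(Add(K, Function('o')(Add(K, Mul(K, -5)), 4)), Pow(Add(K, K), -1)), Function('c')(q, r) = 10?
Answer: Rational(-74601, 2) ≈ -37301.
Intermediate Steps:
Function('o')(C, w) = Mul(-4, C)
Function('h')(K) = Rational(17, 2) (Function('h')(K) = Mul(Add(K, Mul(-4, Add(K, Mul(K, -5)))), Pow(Add(K, K), -1)) = Mul(Add(K, Mul(-4, Add(K, Mul(-5, K)))), Pow(Mul(2, K), -1)) = Mul(Add(K, Mul(-4, Mul(-4, K))), Mul(Rational(1, 2), Pow(K, -1))) = Mul(Add(K, Mul(16, K)), Mul(Rational(1, 2), Pow(K, -1))) = Mul(Mul(17, K), Mul(Rational(1, 2), Pow(K, -1))) = Rational(17, 2))
Function('B')(s, X) = Add(X, Mul(Rational(17, 2), s)) (Function('B')(s, X) = Add(Mul(Rational(17, 2), s), X) = Add(X, Mul(Rational(17, 2), s)))
Add(-38744, Mul(-1, Function('B')(-171, Function('c')(-2, 4)))) = Add(-38744, Mul(-1, Add(10, Mul(Rational(17, 2), -171)))) = Add(-38744, Mul(-1, Add(10, Rational(-2907, 2)))) = Add(-38744, Mul(-1, Rational(-2887, 2))) = Add(-38744, Rational(2887, 2)) = Rational(-74601, 2)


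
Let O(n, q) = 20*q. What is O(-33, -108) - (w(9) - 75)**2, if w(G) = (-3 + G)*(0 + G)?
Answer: -2601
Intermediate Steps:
w(G) = G*(-3 + G) (w(G) = (-3 + G)*G = G*(-3 + G))
O(-33, -108) - (w(9) - 75)**2 = 20*(-108) - (9*(-3 + 9) - 75)**2 = -2160 - (9*6 - 75)**2 = -2160 - (54 - 75)**2 = -2160 - 1*(-21)**2 = -2160 - 1*441 = -2160 - 441 = -2601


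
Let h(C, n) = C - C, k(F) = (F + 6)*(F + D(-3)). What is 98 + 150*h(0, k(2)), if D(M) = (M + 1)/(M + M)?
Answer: 98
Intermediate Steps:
D(M) = (1 + M)/(2*M) (D(M) = (1 + M)/((2*M)) = (1 + M)*(1/(2*M)) = (1 + M)/(2*M))
k(F) = (6 + F)*(⅓ + F) (k(F) = (F + 6)*(F + (½)*(1 - 3)/(-3)) = (6 + F)*(F + (½)*(-⅓)*(-2)) = (6 + F)*(F + ⅓) = (6 + F)*(⅓ + F))
h(C, n) = 0
98 + 150*h(0, k(2)) = 98 + 150*0 = 98 + 0 = 98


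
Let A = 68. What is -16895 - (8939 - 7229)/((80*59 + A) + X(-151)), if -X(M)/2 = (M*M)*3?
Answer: -371740400/22003 ≈ -16895.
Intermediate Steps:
X(M) = -6*M² (X(M) = -2*M*M*3 = -2*M²*3 = -6*M²)
-16895 - (8939 - 7229)/((80*59 + A) + X(-151)) = -16895 - (8939 - 7229)/((80*59 + 68) - 6*(-151)²) = -16895 - 1710/((4720 + 68) - 6*22801) = -16895 - 1710/(4788 - 136806) = -16895 - 1710/(-132018) = -16895 - 1710*(-1)/132018 = -16895 - 1*(-285/22003) = -16895 + 285/22003 = -371740400/22003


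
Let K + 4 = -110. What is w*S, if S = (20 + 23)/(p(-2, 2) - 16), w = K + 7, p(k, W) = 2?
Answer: 4601/14 ≈ 328.64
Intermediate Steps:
K = -114 (K = -4 - 110 = -114)
w = -107 (w = -114 + 7 = -107)
S = -43/14 (S = (20 + 23)/(2 - 16) = 43/(-14) = 43*(-1/14) = -43/14 ≈ -3.0714)
w*S = -107*(-43/14) = 4601/14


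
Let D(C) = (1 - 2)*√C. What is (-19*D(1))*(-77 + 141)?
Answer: 1216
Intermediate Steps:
D(C) = -√C
(-19*D(1))*(-77 + 141) = (-(-19)*√1)*(-77 + 141) = -(-19)*64 = -19*(-1)*64 = 19*64 = 1216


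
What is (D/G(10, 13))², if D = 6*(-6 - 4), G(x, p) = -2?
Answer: 900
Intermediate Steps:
D = -60 (D = 6*(-10) = -60)
(D/G(10, 13))² = (-60/(-2))² = (-60*(-½))² = 30² = 900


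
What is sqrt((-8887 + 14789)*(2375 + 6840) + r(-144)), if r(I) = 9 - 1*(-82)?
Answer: sqrt(54387021) ≈ 7374.8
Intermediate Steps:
r(I) = 91 (r(I) = 9 + 82 = 91)
sqrt((-8887 + 14789)*(2375 + 6840) + r(-144)) = sqrt((-8887 + 14789)*(2375 + 6840) + 91) = sqrt(5902*9215 + 91) = sqrt(54386930 + 91) = sqrt(54387021)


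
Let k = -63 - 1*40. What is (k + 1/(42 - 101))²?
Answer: 36942084/3481 ≈ 10612.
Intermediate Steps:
k = -103 (k = -63 - 40 = -103)
(k + 1/(42 - 101))² = (-103 + 1/(42 - 101))² = (-103 + 1/(-59))² = (-103 - 1/59)² = (-6078/59)² = 36942084/3481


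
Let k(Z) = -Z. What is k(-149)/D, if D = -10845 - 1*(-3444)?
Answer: -149/7401 ≈ -0.020132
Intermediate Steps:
D = -7401 (D = -10845 + 3444 = -7401)
k(-149)/D = -1*(-149)/(-7401) = 149*(-1/7401) = -149/7401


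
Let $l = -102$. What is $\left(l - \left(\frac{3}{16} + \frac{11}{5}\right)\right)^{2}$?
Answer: $\frac{69739201}{6400} \approx 10897.0$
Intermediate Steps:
$\left(l - \left(\frac{3}{16} + \frac{11}{5}\right)\right)^{2} = \left(-102 - \left(\frac{3}{16} + \frac{11}{5}\right)\right)^{2} = \left(-102 - \frac{191}{80}\right)^{2} = \left(- \frac{8351}{80}\right)^{2} = \frac{69739201}{6400}$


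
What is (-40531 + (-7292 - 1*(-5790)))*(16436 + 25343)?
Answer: -1756096707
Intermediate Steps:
(-40531 + (-7292 - 1*(-5790)))*(16436 + 25343) = (-40531 + (-7292 + 5790))*41779 = (-40531 - 1502)*41779 = -42033*41779 = -1756096707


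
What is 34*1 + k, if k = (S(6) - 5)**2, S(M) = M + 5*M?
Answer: 995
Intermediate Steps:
S(M) = 6*M
k = 961 (k = (6*6 - 5)**2 = (36 - 5)**2 = 31**2 = 961)
34*1 + k = 34*1 + 961 = 34 + 961 = 995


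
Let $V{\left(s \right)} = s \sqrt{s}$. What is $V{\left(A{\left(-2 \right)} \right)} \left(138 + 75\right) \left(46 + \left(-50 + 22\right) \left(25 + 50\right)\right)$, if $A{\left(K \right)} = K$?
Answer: $875004 i \sqrt{2} \approx 1.2374 \cdot 10^{6} i$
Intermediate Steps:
$V{\left(s \right)} = s^{\frac{3}{2}}$
$V{\left(A{\left(-2 \right)} \right)} \left(138 + 75\right) \left(46 + \left(-50 + 22\right) \left(25 + 50\right)\right) = \left(-2\right)^{\frac{3}{2}} \left(138 + 75\right) \left(46 + \left(-50 + 22\right) \left(25 + 50\right)\right) = - 2 i \sqrt{2} \cdot 213 \left(46 - 2100\right) = - 2 i \sqrt{2} \cdot 213 \left(-2054\right) = - 2 i \sqrt{2} \left(-437502\right) = 875004 i \sqrt{2}$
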